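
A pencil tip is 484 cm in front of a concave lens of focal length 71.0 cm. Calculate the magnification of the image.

m = +0.128

For a concave lens, f = -71.0 cm.
1/d_i = 1/f − 1/d_o = 1/(-71.00) − 1/(484) = -0.01615, so d_i = -61.92 cm.
m = −d_i/d_o = −(-61.92)/(484) = +0.128.
The image is virtual, upright and reduced, on the same side as the object.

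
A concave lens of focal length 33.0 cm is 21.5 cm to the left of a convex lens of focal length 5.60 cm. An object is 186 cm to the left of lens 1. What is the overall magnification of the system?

m = -0.0192

f₁ = −33.0 cm (diverging).
Lens 1: 1/d_i1 = 1/(-33.0) − 1/(186) = -0.03568, so d_i1 = -28.03 cm; m₁ = −d_i1/d_o1 = +0.1507.
d_o2 = 21.5 − (-28.03) = 49.53 cm.
Lens 2: 1/d_i2 = 1/(5.60) − 1/(49.53) = 0.1584, so d_i2 = 6.314 cm; m₂ = −d_i2/d_o2 = -0.1275.
m = m₁·m₂ = (+0.1507)(-0.1275) = -0.0192.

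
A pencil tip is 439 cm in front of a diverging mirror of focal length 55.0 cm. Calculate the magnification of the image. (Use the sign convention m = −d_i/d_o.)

m = +0.111

For a diverging mirror, f = -55.0 cm.
1/d_i = 1/f − 1/d_o = 1/(-55.00) − 1/(439) = -0.02046, so d_i = -48.88 cm.
m = −d_i/d_o = −(-48.88)/(439) = +0.111.
The image is virtual, upright and reduced, behind the mirror.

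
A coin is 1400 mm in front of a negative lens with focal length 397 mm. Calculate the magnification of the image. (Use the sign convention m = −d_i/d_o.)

For a negative lens, f = -397 mm.
1/d_i = 1/f − 1/d_o = 1/(-397.0) − 1/(1400) = -0.003233, so d_i = -309.3 mm.
m = −d_i/d_o = −(-309.3)/(1400) = +0.221.
The image is virtual, upright and reduced, on the same side as the object.

m = +0.221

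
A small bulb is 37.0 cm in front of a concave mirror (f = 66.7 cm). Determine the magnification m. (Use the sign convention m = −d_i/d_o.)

m = +2.25

1/d_i = 1/f − 1/d_o = 1/(66.70) − 1/(37.0) = -0.01203, so d_i = -83.09 cm.
m = −d_i/d_o = −(-83.09)/(37.0) = +2.25.
The image is virtual, upright and enlarged, behind the mirror.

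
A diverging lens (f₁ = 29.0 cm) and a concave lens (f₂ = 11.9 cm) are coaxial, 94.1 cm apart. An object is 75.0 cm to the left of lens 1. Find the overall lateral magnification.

m = +0.0261

f₁ = −29.0 cm (diverging).
Lens 1: 1/d_i1 = 1/(-29.0) − 1/(75.0) = -0.04782, so d_i1 = -20.91 cm; m₁ = −d_i1/d_o1 = +0.2788.
d_o2 = 94.1 − (-20.91) = 115.0 cm.
f₂ = −11.9 cm (diverging).
Lens 2: 1/d_i2 = 1/(-11.9) − 1/(115.0) = -0.09273, so d_i2 = -10.78 cm; m₂ = −d_i2/d_o2 = +0.09377.
m = m₁·m₂ = (+0.2788)(+0.09377) = +0.0261.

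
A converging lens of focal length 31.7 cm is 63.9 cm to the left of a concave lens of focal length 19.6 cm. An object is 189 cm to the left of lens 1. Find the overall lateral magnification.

m = -0.0870

Lens 1: 1/d_i1 = 1/(31.7) − 1/(189) = 0.02625, so d_i1 = 38.09 cm; m₁ = −d_i1/d_o1 = -0.2015.
d_o2 = 63.9 − (38.09) = 25.81 cm.
f₂ = −19.6 cm (diverging).
Lens 2: 1/d_i2 = 1/(-19.6) − 1/(25.81) = -0.08977, so d_i2 = -11.14 cm; m₂ = −d_i2/d_o2 = +0.4316.
m = m₁·m₂ = (-0.2015)(+0.4316) = -0.0870.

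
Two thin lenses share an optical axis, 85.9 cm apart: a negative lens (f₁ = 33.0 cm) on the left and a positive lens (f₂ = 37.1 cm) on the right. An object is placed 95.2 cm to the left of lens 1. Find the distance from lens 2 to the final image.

55.9 cm

Lens 1 is diverging, so f₁ = −33.0 cm.
Lens 1: 1/d_i1 = 1/f₁ − 1/d_o1 = 1/(-33.0) − 1/(95.2) = -0.04081, so d_i1 = -24.51 cm.
The intermediate image is 24.51 cm to the left of lens 1 (virtual), which is 85.9 − (-24.51) = 110.4 cm to the left of lens 2, so d_o2 = +110.4 cm.
Lens 2: 1/d_i2 = 1/f₂ − 1/d_o2 = 1/(37.1) − 1/(110.4) = 0.01790, so d_i2 = 55.9 cm.
The final image is real, 55.9 cm to the right of lens 2 (overall magnification ≈ -0.13).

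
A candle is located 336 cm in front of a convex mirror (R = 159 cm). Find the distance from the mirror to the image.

f = R/2 = 159/2 = 79.50 cm; for a convex mirror, f = -79.50 cm.
Mirror equation: 1/s_i = 1/f − 1/s_o = 1/(-79.50) − 1/(336) = -0.01258 − 0.002976 = -0.01555, so s_i = -64.3 cm.
The image is virtual, upright and reduced, behind the mirror.

64.3 cm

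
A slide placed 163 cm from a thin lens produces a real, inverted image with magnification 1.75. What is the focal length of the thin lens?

f = 104 cm (converging)

m = −d_i/d_o ⇒ d_i = −m·d_o = −(-1.75)·(163) = 285.2 cm.
1/f = 1/d_o + 1/d_i = 1/(163) + 1/(285.2) = 0.009641, so f = 104 cm.
Since f is positive, the thin lens is converging.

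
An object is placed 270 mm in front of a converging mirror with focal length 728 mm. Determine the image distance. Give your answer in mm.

Mirror equation: 1/d_i = 1/f − 1/d_o = 1/(728.0) − 1/(270) = 0.001374 − 0.003704 = -0.002330, so d_i = -429 mm.
The image is virtual, upright and enlarged, behind the mirror.

429 mm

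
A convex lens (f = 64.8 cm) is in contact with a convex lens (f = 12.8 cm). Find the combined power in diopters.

P = +9.36 D

P₁ = 1/f₁ = 1/(0.648 m) = +1.543 D; P₂ = 1/f₂ = 1/(0.128 m) = +7.812 D.
For thin lenses in contact, P = P₁ + P₂ = (+1.543) + (+7.812) = +9.36 D.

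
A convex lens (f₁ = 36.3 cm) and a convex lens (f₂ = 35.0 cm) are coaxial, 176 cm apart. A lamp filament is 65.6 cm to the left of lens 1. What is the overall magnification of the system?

m = +0.726

Lens 1: 1/d_i1 = 1/(36.3) − 1/(65.6) = 0.01230, so d_i1 = 81.27 cm; m₁ = −d_i1/d_o1 = -1.239.
d_o2 = 176 − (81.27) = 94.73 cm.
Lens 2: 1/d_i2 = 1/(35.0) − 1/(94.73) = 0.01802, so d_i2 = 55.51 cm; m₂ = −d_i2/d_o2 = -0.5860.
m = m₁·m₂ = (-1.239)(-0.5860) = +0.726.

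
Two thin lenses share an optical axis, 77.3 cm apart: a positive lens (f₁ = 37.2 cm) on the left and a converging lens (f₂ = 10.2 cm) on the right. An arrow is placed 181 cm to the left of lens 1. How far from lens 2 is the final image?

Lens 1: 1/d_i1 = 1/f₁ − 1/d_o1 = 1/(37.2) − 1/(181) = 0.02136, so d_i1 = 46.82 cm.
The intermediate image is 46.82 cm to the right of lens 1, which is 77.3 − (46.82) = 30.48 cm to the left of lens 2, so d_o2 = +30.48 cm.
Lens 2: 1/d_i2 = 1/f₂ − 1/d_o2 = 1/(10.2) − 1/(30.48) = 0.06523, so d_i2 = 15.3 cm.
The final image is real, 15.3 cm to the right of lens 2 (overall magnification ≈ 0.13).

15.3 cm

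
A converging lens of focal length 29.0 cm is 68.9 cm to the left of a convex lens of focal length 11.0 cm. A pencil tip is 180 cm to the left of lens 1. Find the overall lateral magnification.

Lens 1: 1/d_i1 = 1/(29.0) − 1/(180) = 0.02893, so d_i1 = 34.57 cm; m₁ = −d_i1/d_o1 = -0.1921.
d_o2 = 68.9 − (34.57) = 34.33 cm.
Lens 2: 1/d_i2 = 1/(11.0) − 1/(34.33) = 0.06178, so d_i2 = 16.19 cm; m₂ = −d_i2/d_o2 = -0.4715.
m = m₁·m₂ = (-0.1921)(-0.4715) = +0.0906.

m = +0.0906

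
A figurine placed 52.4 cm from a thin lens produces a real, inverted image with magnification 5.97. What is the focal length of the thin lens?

m = −d_i/d_o ⇒ d_i = −m·d_o = −(-5.97)·(52.4) = 312.8 cm.
1/f = 1/d_o + 1/d_i = 1/(52.4) + 1/(312.8) = 0.02228, so f = 44.9 cm.
Since f is positive, the thin lens is converging.

f = 44.9 cm (converging)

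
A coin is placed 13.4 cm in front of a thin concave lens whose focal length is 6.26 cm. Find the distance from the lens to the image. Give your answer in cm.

4.27 cm

For a concave lens, f = -6.26 cm.
Thin-lens equation: 1/s_i = 1/f − 1/s_o = 1/(-6.260) − 1/(13.4) = -0.1597 − 0.07463 = -0.2344, so s_i = -4.27 cm.
The image is virtual, upright and reduced, on the same side as the object.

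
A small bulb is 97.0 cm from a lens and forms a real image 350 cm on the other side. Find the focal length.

Real image ⇒ d_i = +350 cm.
1/f = 1/d_o + 1/d_i = 1/(97.0) + 1/(350) = 0.01317, so f = 76.0 cm.
Since f is positive, the lens is converging.

f = 76.0 cm (converging)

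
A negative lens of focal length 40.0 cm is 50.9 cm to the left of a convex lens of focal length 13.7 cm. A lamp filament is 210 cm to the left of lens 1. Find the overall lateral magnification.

m = -0.0310

f₁ = −40.0 cm (diverging).
Lens 1: 1/d_i1 = 1/(-40.0) − 1/(210) = -0.02976, so d_i1 = -33.60 cm; m₁ = −d_i1/d_o1 = +0.1600.
d_o2 = 50.9 − (-33.60) = 84.50 cm.
Lens 2: 1/d_i2 = 1/(13.7) − 1/(84.50) = 0.06116, so d_i2 = 16.35 cm; m₂ = −d_i2/d_o2 = -0.1935.
m = m₁·m₂ = (+0.1600)(-0.1935) = -0.0310.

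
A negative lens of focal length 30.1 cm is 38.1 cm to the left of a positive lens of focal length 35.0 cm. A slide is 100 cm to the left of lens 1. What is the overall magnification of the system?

f₁ = −30.1 cm (diverging).
Lens 1: 1/d_i1 = 1/(-30.1) − 1/(100) = -0.04322, so d_i1 = -23.14 cm; m₁ = −d_i1/d_o1 = +0.2314.
d_o2 = 38.1 − (-23.14) = 61.24 cm.
Lens 2: 1/d_i2 = 1/(35.0) − 1/(61.24) = 0.01224, so d_i2 = 81.68 cm; m₂ = −d_i2/d_o2 = -1.334.
m = m₁·m₂ = (+0.2314)(-1.334) = -0.309.

m = -0.309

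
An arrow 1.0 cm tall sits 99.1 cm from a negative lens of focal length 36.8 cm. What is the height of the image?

0.271 cm

For a negative lens, f = -36.8 cm.
1/d_i = 1/f − 1/d_o = 1/(-36.80) − 1/(99.1) = -0.03726, so d_i = -26.84 cm.
m = −d_i/d_o = +0.2708.
|h_i| = |m|·h_o = 0.2708 × 1.0 = 0.271 cm. The image is virtual, upright and reduced, on the same side as the object.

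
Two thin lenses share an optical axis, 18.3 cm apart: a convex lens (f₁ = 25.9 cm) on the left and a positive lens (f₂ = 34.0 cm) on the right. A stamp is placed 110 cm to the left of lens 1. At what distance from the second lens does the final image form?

Lens 1: 1/d_i1 = 1/f₁ − 1/d_o1 = 1/(25.9) − 1/(110) = 0.02952, so d_i1 = 33.88 cm.
The intermediate image is 33.88 cm to the right of lens 1, which lies 15.58 cm to the right of lens 2 — a virtual object — so d_o2 = −15.58 cm.
Lens 2: 1/d_i2 = 1/f₂ − 1/d_o2 = 1/(34.0) − 1/(-15.58) = 0.09360, so d_i2 = 10.7 cm.
The final image is real, 10.7 cm to the right of lens 2 (overall magnification ≈ -0.21).

10.7 cm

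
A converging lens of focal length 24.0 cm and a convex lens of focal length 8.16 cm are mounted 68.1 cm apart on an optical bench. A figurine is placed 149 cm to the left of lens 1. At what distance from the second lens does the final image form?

10.3 cm

Lens 1: 1/d_i1 = 1/f₁ − 1/d_o1 = 1/(24.0) − 1/(149) = 0.03496, so d_i1 = 28.61 cm.
The intermediate image is 28.61 cm to the right of lens 1, which is 68.1 − (28.61) = 39.49 cm to the left of lens 2, so d_o2 = +39.49 cm.
Lens 2: 1/d_i2 = 1/f₂ − 1/d_o2 = 1/(8.16) − 1/(39.49) = 0.09723, so d_i2 = 10.3 cm.
The final image is real, 10.3 cm to the right of lens 2 (overall magnification ≈ 0.050).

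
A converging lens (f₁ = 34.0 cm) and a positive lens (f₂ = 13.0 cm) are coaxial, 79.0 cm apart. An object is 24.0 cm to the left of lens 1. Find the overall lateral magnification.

m = -0.299

Lens 1: 1/d_i1 = 1/(34.0) − 1/(24.0) = -0.01225, so d_i1 = -81.60 cm; m₁ = −d_i1/d_o1 = +3.400.
d_o2 = 79.0 − (-81.60) = 160.6 cm.
Lens 2: 1/d_i2 = 1/(13.0) − 1/(160.6) = 0.07070, so d_i2 = 14.14 cm; m₂ = −d_i2/d_o2 = -0.08808.
m = m₁·m₂ = (+3.400)(-0.08808) = -0.299.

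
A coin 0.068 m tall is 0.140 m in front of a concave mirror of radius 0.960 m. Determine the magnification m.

f = R/2 = 0.960/2 = 0.4800 m.
1/d_i = 1/f − 1/d_o = 1/(0.4800) − 1/(0.140) = -5.060, so d_i = -0.1976 m.
m = −d_i/d_o = −(-0.1976)/(0.140) = +1.41.
The image is virtual, upright and enlarged, behind the mirror.

m = +1.41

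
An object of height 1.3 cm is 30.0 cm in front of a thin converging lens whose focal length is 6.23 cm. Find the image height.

0.341 cm

1/d_i = 1/f − 1/d_o = 1/(6.230) − 1/(30.0) = 0.1272, so d_i = 7.863 cm.
m = −d_i/d_o = -0.2621.
|h_i| = |m|·h_o = 0.2621 × 1.3 = 0.341 cm. The image is real, inverted and reduced, on the far side of the lens.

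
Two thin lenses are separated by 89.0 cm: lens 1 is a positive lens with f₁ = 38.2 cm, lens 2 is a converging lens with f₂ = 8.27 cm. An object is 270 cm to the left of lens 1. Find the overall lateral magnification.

m = +0.0376

Lens 1: 1/d_i1 = 1/(38.2) − 1/(270) = 0.02247, so d_i1 = 44.50 cm; m₁ = −d_i1/d_o1 = -0.1648.
d_o2 = 89.0 − (44.50) = 44.50 cm.
Lens 2: 1/d_i2 = 1/(8.27) − 1/(44.50) = 0.09845, so d_i2 = 10.16 cm; m₂ = −d_i2/d_o2 = -0.2283.
m = m₁·m₂ = (-0.1648)(-0.2283) = +0.0376.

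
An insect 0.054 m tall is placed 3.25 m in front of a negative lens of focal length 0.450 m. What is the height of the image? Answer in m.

For a negative lens, f = -0.450 m.
1/d_i = 1/f − 1/d_o = 1/(-0.4500) − 1/(3.25) = -2.530, so d_i = -0.3953 m.
m = −d_i/d_o = +0.1216.
|h_i| = |m|·h_o = 0.1216 × 0.054 = 0.00657 m. The image is virtual, upright and reduced, on the same side as the object.

0.00657 m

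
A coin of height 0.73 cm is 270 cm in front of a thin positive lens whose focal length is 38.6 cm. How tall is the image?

1/d_i = 1/f − 1/d_o = 1/(38.60) − 1/(270) = 0.02220, so d_i = 45.04 cm.
m = −d_i/d_o = -0.1668.
|h_i| = |m|·h_o = 0.1668 × 0.73 = 0.122 cm. The image is real, inverted and reduced, on the far side of the lens.

0.122 cm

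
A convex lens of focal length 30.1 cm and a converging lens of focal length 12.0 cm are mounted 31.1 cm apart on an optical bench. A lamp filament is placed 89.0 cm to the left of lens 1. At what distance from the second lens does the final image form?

6.54 cm

Lens 1: 1/d_i1 = 1/f₁ − 1/d_o1 = 1/(30.1) − 1/(89.0) = 0.02199, so d_i1 = 45.48 cm.
The intermediate image is 45.48 cm to the right of lens 1, which lies 14.38 cm to the right of lens 2 — a virtual object — so d_o2 = −14.38 cm.
Lens 2: 1/d_i2 = 1/f₂ − 1/d_o2 = 1/(12.0) − 1/(-14.38) = 0.1529, so d_i2 = 6.54 cm.
The final image is real, 6.54 cm to the right of lens 2 (overall magnification ≈ -0.23).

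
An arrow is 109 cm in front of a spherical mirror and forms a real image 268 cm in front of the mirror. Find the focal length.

Real image ⇒ d_i = +268 cm.
1/f = 1/d_o + 1/d_i = 1/(109) + 1/(268) = 0.01291, so f = 77.5 cm.
Since f is positive, the spherical mirror is concave.

f = 77.5 cm (concave)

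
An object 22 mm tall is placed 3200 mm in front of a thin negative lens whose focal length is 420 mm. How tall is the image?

2.55 mm

For a negative lens, f = -420 mm.
1/d_i = 1/f − 1/d_o = 1/(-420.0) − 1/(3200) = -0.002693, so d_i = -371.3 mm.
m = −d_i/d_o = +0.1160.
|h_i| = |m|·h_o = 0.1160 × 22 = 2.55 mm. The image is virtual, upright and reduced, on the same side as the object.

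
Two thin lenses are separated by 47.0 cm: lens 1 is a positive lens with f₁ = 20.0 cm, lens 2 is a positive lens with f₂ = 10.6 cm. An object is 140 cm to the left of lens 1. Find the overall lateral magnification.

Lens 1: 1/d_i1 = 1/(20.0) − 1/(140) = 0.04286, so d_i1 = 23.33 cm; m₁ = −d_i1/d_o1 = -0.1666.
d_o2 = 47.0 − (23.33) = 23.67 cm.
Lens 2: 1/d_i2 = 1/(10.6) − 1/(23.67) = 0.05209, so d_i2 = 19.20 cm; m₂ = −d_i2/d_o2 = -0.8110.
m = m₁·m₂ = (-0.1666)(-0.8110) = +0.135.

m = +0.135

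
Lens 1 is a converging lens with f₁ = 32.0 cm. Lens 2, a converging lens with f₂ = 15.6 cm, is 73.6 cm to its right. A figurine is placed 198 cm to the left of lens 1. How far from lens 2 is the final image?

Lens 1: 1/d_i1 = 1/f₁ − 1/d_o1 = 1/(32.0) − 1/(198) = 0.02620, so d_i1 = 38.17 cm.
The intermediate image is 38.17 cm to the right of lens 1, which is 73.6 − (38.17) = 35.43 cm to the left of lens 2, so d_o2 = +35.43 cm.
Lens 2: 1/d_i2 = 1/f₂ − 1/d_o2 = 1/(15.6) − 1/(35.43) = 0.03588, so d_i2 = 27.9 cm.
The final image is real, 27.9 cm to the right of lens 2 (overall magnification ≈ 0.15).

27.9 cm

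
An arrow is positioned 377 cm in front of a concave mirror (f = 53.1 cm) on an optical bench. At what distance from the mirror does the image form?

61.8 cm

Mirror equation: 1/q = 1/f − 1/p = 1/(53.10) − 1/(377) = 0.01883 − 0.002653 = 0.01618, so q = 61.8 cm.
The image is real, inverted and reduced, in front of the mirror.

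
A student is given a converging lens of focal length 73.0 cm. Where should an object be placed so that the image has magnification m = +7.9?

m = −d_i/d_o ⇒ d_i = −m·d_o.
1/f = 1/d_o + 1/d_i = 1/d_o − 1/(m·d_o) = (1 − 1/m)/d_o, so d_o = f(1 − 1/m) = (73.00)(1 − 1/(+7.9)) = 63.8 cm.

63.8 cm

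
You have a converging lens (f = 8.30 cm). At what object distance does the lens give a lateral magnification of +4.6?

m = −d_i/d_o ⇒ d_i = −m·d_o.
1/f = 1/d_o + 1/d_i = 1/d_o − 1/(m·d_o) = (1 − 1/m)/d_o, so d_o = f(1 − 1/m) = (8.300)(1 − 1/(+4.6)) = 6.50 cm.

6.50 cm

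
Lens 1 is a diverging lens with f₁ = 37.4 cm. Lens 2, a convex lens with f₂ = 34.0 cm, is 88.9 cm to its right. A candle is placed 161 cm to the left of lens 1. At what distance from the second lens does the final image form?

Lens 1 is diverging, so f₁ = −37.4 cm.
Lens 1: 1/d_i1 = 1/f₁ − 1/d_o1 = 1/(-37.4) − 1/(161) = -0.03295, so d_i1 = -30.35 cm.
The intermediate image is 30.35 cm to the left of lens 1 (virtual), which is 88.9 − (-30.35) = 119.2 cm to the left of lens 2, so d_o2 = +119.2 cm.
Lens 2: 1/d_i2 = 1/f₂ − 1/d_o2 = 1/(34.0) − 1/(119.2) = 0.02102, so d_i2 = 47.6 cm.
The final image is real, 47.6 cm to the right of lens 2 (overall magnification ≈ -0.075).

47.6 cm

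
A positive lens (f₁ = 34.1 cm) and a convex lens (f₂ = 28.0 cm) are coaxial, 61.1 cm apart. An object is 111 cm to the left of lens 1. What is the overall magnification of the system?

Lens 1: 1/d_i1 = 1/(34.1) − 1/(111) = 0.02032, so d_i1 = 49.22 cm; m₁ = −d_i1/d_o1 = -0.4434.
d_o2 = 61.1 − (49.22) = 11.88 cm.
Lens 2: 1/d_i2 = 1/(28.0) − 1/(11.88) = -0.04846, so d_i2 = -20.64 cm; m₂ = −d_i2/d_o2 = +1.737.
m = m₁·m₂ = (-0.4434)(+1.737) = -0.770.

m = -0.770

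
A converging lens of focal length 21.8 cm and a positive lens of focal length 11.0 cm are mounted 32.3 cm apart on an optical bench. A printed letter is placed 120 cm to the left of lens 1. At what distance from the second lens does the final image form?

11.7 cm

Lens 1: 1/d_i1 = 1/f₁ − 1/d_o1 = 1/(21.8) − 1/(120) = 0.03754, so d_i1 = 26.64 cm.
The intermediate image is 26.64 cm to the right of lens 1, which is 32.3 − (26.64) = 5.660 cm to the left of lens 2, so d_o2 = +5.660 cm.
Lens 2: 1/d_i2 = 1/f₂ − 1/d_o2 = 1/(11.0) − 1/(5.660) = -0.08577, so d_i2 = -11.7 cm.
The final image is virtual, 11.7 cm to the left of lens 2 (overall magnification ≈ -0.46).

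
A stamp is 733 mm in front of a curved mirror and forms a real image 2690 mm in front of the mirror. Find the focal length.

Real image ⇒ d_i = +2690 mm.
1/f = 1/d_o + 1/d_i = 1/(733) + 1/(2690) = 0.001736, so f = 576 mm.
Since f is positive, the curved mirror is concave.

f = 576 mm (concave)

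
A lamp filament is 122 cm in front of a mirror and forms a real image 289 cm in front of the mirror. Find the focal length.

Real image ⇒ d_i = +289 cm.
1/f = 1/d_o + 1/d_i = 1/(122) + 1/(289) = 0.01166, so f = 85.8 cm.
Since f is positive, the mirror is concave.

f = 85.8 cm (concave)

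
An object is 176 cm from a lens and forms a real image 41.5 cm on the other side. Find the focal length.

Real image ⇒ d_i = +41.5 cm.
1/f = 1/d_o + 1/d_i = 1/(176) + 1/(41.5) = 0.02978, so f = 33.6 cm.
Since f is positive, the lens is converging.

f = 33.6 cm (converging)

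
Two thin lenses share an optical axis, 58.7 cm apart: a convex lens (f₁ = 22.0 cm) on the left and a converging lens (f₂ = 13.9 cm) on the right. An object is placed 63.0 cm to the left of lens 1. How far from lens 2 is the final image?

Lens 1: 1/d_i1 = 1/f₁ − 1/d_o1 = 1/(22.0) − 1/(63.0) = 0.02958, so d_i1 = 33.80 cm.
The intermediate image is 33.80 cm to the right of lens 1, which is 58.7 − (33.80) = 24.90 cm to the left of lens 2, so d_o2 = +24.90 cm.
Lens 2: 1/d_i2 = 1/f₂ − 1/d_o2 = 1/(13.9) − 1/(24.90) = 0.03178, so d_i2 = 31.5 cm.
The final image is real, 31.5 cm to the right of lens 2 (overall magnification ≈ 0.68).

31.5 cm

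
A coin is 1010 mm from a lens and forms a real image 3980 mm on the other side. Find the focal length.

f = 806 mm (converging)

Real image ⇒ d_i = +3980 mm.
1/f = 1/d_o + 1/d_i = 1/(1010) + 1/(3980) = 0.001241, so f = 806 mm.
Since f is positive, the lens is converging.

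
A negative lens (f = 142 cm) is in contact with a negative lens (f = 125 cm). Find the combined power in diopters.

P₁ = 1/f₁ = 1/(-1.42 m) = -0.7042 D; P₂ = 1/f₂ = 1/(-1.25 m) = -0.8000 D.
For thin lenses in contact, P = P₁ + P₂ = (-0.7042) + (-0.8000) = -1.50 D.

P = -1.50 D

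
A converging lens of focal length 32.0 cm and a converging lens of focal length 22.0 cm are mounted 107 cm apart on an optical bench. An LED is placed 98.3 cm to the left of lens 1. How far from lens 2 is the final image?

Lens 1: 1/d_i1 = 1/f₁ − 1/d_o1 = 1/(32.0) − 1/(98.3) = 0.02108, so d_i1 = 47.44 cm.
The intermediate image is 47.44 cm to the right of lens 1, which is 107 − (47.44) = 59.56 cm to the left of lens 2, so d_o2 = +59.56 cm.
Lens 2: 1/d_i2 = 1/f₂ − 1/d_o2 = 1/(22.0) − 1/(59.56) = 0.02866, so d_i2 = 34.9 cm.
The final image is real, 34.9 cm to the right of lens 2 (overall magnification ≈ 0.28).

34.9 cm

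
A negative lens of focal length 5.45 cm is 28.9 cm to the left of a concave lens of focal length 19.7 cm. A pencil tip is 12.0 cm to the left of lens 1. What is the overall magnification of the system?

f₁ = −5.45 cm (diverging).
Lens 1: 1/d_i1 = 1/(-5.45) − 1/(12.0) = -0.2668, so d_i1 = -3.748 cm; m₁ = −d_i1/d_o1 = +0.3123.
d_o2 = 28.9 − (-3.748) = 32.65 cm.
f₂ = −19.7 cm (diverging).
Lens 2: 1/d_i2 = 1/(-19.7) − 1/(32.65) = -0.08139, so d_i2 = -12.29 cm; m₂ = −d_i2/d_o2 = +0.3763.
m = m₁·m₂ = (+0.3123)(+0.3763) = +0.118.

m = +0.118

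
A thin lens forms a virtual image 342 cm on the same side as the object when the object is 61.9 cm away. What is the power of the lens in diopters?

P = +1.32 D

Virtual image ⇒ d_i = −342 cm.
1/f = 1/d_o + 1/d_i = 1/(61.9) + 1/(-342) = 0.01323 cm⁻¹.
f = 75.58 cm = 0.7558 m, so P = 1/f = +1.32 D.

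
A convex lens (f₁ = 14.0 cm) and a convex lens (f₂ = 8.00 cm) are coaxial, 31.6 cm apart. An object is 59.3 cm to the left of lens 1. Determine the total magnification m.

Lens 1: 1/d_i1 = 1/(14.0) − 1/(59.3) = 0.05457, so d_i1 = 18.33 cm; m₁ = −d_i1/d_o1 = -0.3091.
d_o2 = 31.6 − (18.33) = 13.27 cm.
Lens 2: 1/d_i2 = 1/(8.00) − 1/(13.27) = 0.04964, so d_i2 = 20.14 cm; m₂ = −d_i2/d_o2 = -1.518.
m = m₁·m₂ = (-0.3091)(-1.518) = +0.469.

m = +0.469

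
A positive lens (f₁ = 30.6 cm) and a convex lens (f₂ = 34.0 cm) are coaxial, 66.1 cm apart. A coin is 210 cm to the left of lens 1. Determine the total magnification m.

m = -1.56

Lens 1: 1/d_i1 = 1/(30.6) − 1/(210) = 0.02792, so d_i1 = 35.82 cm; m₁ = −d_i1/d_o1 = -0.1706.
d_o2 = 66.1 − (35.82) = 30.28 cm.
Lens 2: 1/d_i2 = 1/(34.0) − 1/(30.28) = -0.003613, so d_i2 = -276.8 cm; m₂ = −d_i2/d_o2 = +9.140.
m = m₁·m₂ = (-0.1706)(+9.140) = -1.56.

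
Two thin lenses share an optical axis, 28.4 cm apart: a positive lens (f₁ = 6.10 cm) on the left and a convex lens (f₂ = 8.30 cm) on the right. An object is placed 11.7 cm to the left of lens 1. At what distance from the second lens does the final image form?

Lens 1: 1/d_i1 = 1/f₁ − 1/d_o1 = 1/(6.10) − 1/(11.7) = 0.07846, so d_i1 = 12.74 cm.
The intermediate image is 12.74 cm to the right of lens 1, which is 28.4 − (12.74) = 15.66 cm to the left of lens 2, so d_o2 = +15.66 cm.
Lens 2: 1/d_i2 = 1/f₂ − 1/d_o2 = 1/(8.30) − 1/(15.66) = 0.05662, so d_i2 = 17.7 cm.
The final image is real, 17.7 cm to the right of lens 2 (overall magnification ≈ 1.2).

17.7 cm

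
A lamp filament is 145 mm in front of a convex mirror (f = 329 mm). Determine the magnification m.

m = +0.694

For a convex mirror, f = -329 mm.
1/d_i = 1/f − 1/d_o = 1/(-329.0) − 1/(145) = -0.009936, so d_i = -100.6 mm.
m = −d_i/d_o = −(-100.6)/(145) = +0.694.
The image is virtual, upright and reduced, behind the mirror.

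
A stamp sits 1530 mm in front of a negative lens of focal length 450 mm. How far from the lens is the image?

348 mm

For a negative lens, f = -450 mm.
Thin-lens equation: 1/d_i = 1/f − 1/d_o = 1/(-450.0) − 1/(1530) = -0.002222 − 0.0006536 = -0.002876, so d_i = -348 mm.
The image is virtual, upright and reduced, on the same side as the object.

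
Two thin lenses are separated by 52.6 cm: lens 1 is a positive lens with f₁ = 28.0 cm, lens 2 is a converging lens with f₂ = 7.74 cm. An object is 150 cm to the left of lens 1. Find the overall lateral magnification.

Lens 1: 1/d_i1 = 1/(28.0) − 1/(150) = 0.02905, so d_i1 = 34.43 cm; m₁ = −d_i1/d_o1 = -0.2295.
d_o2 = 52.6 − (34.43) = 18.17 cm.
Lens 2: 1/d_i2 = 1/(7.74) − 1/(18.17) = 0.07416, so d_i2 = 13.48 cm; m₂ = −d_i2/d_o2 = -0.7421.
m = m₁·m₂ = (-0.2295)(-0.7421) = +0.170.

m = +0.170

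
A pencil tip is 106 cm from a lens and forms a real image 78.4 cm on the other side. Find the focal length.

Real image ⇒ d_i = +78.4 cm.
1/f = 1/d_o + 1/d_i = 1/(106) + 1/(78.4) = 0.02219, so f = 45.1 cm.
Since f is positive, the lens is converging.

f = 45.1 cm (converging)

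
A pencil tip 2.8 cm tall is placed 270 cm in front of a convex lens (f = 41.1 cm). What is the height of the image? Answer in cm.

1/d_i = 1/f − 1/d_o = 1/(41.10) − 1/(270) = 0.02063, so d_i = 48.48 cm.
m = −d_i/d_o = -0.1796.
|h_i| = |m|·h_o = 0.1796 × 2.8 = 0.503 cm. The image is real, inverted and reduced, on the far side of the lens.

0.503 cm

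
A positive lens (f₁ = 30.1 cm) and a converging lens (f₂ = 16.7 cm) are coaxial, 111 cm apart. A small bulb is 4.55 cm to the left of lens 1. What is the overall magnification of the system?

Lens 1: 1/d_i1 = 1/(30.1) − 1/(4.55) = -0.1866, so d_i1 = -5.360 cm; m₁ = −d_i1/d_o1 = +1.178.
d_o2 = 111 − (-5.360) = 116.4 cm.
Lens 2: 1/d_i2 = 1/(16.7) − 1/(116.4) = 0.05129, so d_i2 = 19.50 cm; m₂ = −d_i2/d_o2 = -0.1675.
m = m₁·m₂ = (+1.178)(-0.1675) = -0.197.

m = -0.197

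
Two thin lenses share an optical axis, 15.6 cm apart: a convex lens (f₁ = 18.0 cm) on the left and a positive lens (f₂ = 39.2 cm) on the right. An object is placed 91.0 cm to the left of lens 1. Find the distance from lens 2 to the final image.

Lens 1: 1/d_i1 = 1/f₁ − 1/d_o1 = 1/(18.0) − 1/(91.0) = 0.04457, so d_i1 = 22.44 cm.
The intermediate image is 22.44 cm to the right of lens 1, which lies 6.840 cm to the right of lens 2 — a virtual object — so d_o2 = −6.840 cm.
Lens 2: 1/d_i2 = 1/f₂ − 1/d_o2 = 1/(39.2) − 1/(-6.840) = 0.1717, so d_i2 = 5.82 cm.
The final image is real, 5.82 cm to the right of lens 2 (overall magnification ≈ -0.21).

5.82 cm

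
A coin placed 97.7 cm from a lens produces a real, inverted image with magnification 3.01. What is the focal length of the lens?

m = −d_i/d_o ⇒ d_i = −m·d_o = −(-3.01)·(97.7) = 294.1 cm.
1/f = 1/d_o + 1/d_i = 1/(97.7) + 1/(294.1) = 0.01364, so f = 73.3 cm.
Since f is positive, the lens is converging.

f = 73.3 cm (converging)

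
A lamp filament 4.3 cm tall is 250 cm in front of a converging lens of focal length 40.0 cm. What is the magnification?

1/d_i = 1/f − 1/d_o = 1/(40.00) − 1/(250) = 0.02100, so d_i = 47.62 cm.
m = −d_i/d_o = −(47.62)/(250) = -0.190.
The image is real, inverted and reduced, on the far side of the lens.

m = -0.190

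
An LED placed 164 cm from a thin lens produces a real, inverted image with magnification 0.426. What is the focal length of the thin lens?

f = 49.0 cm (converging)

m = −d_i/d_o ⇒ d_i = −m·d_o = −(-0.426)·(164) = 69.86 cm.
1/f = 1/d_o + 1/d_i = 1/(164) + 1/(69.86) = 0.02041, so f = 49.0 cm.
Since f is positive, the thin lens is converging.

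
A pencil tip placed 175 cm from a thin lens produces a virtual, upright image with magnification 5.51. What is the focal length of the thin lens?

m = −d_i/d_o ⇒ d_i = −m·d_o = −(+5.51)·(175) = -964.2 cm.
1/f = 1/d_o + 1/d_i = 1/(175) + 1/(-964.2) = 0.004677, so f = 214 cm.
Since f is positive, the thin lens is converging.

f = 214 cm (converging)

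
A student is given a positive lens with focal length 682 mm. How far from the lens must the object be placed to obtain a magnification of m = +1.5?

227 mm

m = −d_i/d_o ⇒ d_i = −m·d_o.
1/f = 1/d_o + 1/d_i = 1/d_o − 1/(m·d_o) = (1 − 1/m)/d_o, so d_o = f(1 − 1/m) = (682.0)(1 − 1/(+1.5)) = 227 mm.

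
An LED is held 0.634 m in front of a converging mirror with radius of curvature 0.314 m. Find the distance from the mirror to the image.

0.209 m

f = R/2 = 0.314/2 = 0.1570 m.
Mirror equation: 1/d_i = 1/f − 1/d_o = 1/(0.1570) − 1/(0.634) = 6.369 − 1.577 = 4.792, so d_i = 0.209 m.
The image is real, inverted and reduced, in front of the mirror.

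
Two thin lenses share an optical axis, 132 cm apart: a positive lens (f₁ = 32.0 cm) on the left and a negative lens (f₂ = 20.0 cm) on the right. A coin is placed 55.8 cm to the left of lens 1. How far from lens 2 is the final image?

Lens 1: 1/d_i1 = 1/f₁ − 1/d_o1 = 1/(32.0) − 1/(55.8) = 0.01333, so d_i1 = 75.03 cm.
The intermediate image is 75.03 cm to the right of lens 1, which is 132 − (75.03) = 56.97 cm to the left of lens 2, so d_o2 = +56.97 cm.
Lens 2 is diverging, so f₂ = −20.0 cm.
Lens 2: 1/d_i2 = 1/f₂ − 1/d_o2 = 1/(-20.0) − 1/(56.97) = -0.06755, so d_i2 = -14.8 cm.
The final image is virtual, 14.8 cm to the left of lens 2 (overall magnification ≈ -0.35).

14.8 cm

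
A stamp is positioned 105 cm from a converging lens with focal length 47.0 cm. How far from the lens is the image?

Lens equation: 1/v = 1/f − 1/u = 1/(47.00) − 1/(105) = 0.02128 − 0.009524 = 0.01175, so v = 85.1 cm.
The image is real, inverted and reduced, on the far side of the lens.

85.1 cm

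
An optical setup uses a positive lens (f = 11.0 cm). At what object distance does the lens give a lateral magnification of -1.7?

m = −d_i/d_o ⇒ d_i = −m·d_o.
1/f = 1/d_o + 1/d_i = 1/d_o − 1/(m·d_o) = (1 − 1/m)/d_o, so d_o = f(1 − 1/m) = (11.00)(1 − 1/(-1.7)) = 17.5 cm.

17.5 cm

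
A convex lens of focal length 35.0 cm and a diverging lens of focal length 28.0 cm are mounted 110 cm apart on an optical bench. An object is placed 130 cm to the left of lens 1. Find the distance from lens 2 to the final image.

19.3 cm

Lens 1: 1/d_i1 = 1/f₁ − 1/d_o1 = 1/(35.0) − 1/(130) = 0.02088, so d_i1 = 47.89 cm.
The intermediate image is 47.89 cm to the right of lens 1, which is 110 − (47.89) = 62.11 cm to the left of lens 2, so d_o2 = +62.11 cm.
Lens 2 is diverging, so f₂ = −28.0 cm.
Lens 2: 1/d_i2 = 1/f₂ − 1/d_o2 = 1/(-28.0) − 1/(62.11) = -0.05181, so d_i2 = -19.3 cm.
The final image is virtual, 19.3 cm to the left of lens 2 (overall magnification ≈ -0.11).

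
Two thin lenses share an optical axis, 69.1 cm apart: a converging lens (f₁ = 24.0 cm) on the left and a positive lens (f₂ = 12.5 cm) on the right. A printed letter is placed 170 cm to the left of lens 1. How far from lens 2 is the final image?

Lens 1: 1/d_i1 = 1/f₁ − 1/d_o1 = 1/(24.0) − 1/(170) = 0.03578, so d_i1 = 27.95 cm.
The intermediate image is 27.95 cm to the right of lens 1, which is 69.1 − (27.95) = 41.15 cm to the left of lens 2, so d_o2 = +41.15 cm.
Lens 2: 1/d_i2 = 1/f₂ − 1/d_o2 = 1/(12.5) − 1/(41.15) = 0.05570, so d_i2 = 18.0 cm.
The final image is real, 18.0 cm to the right of lens 2 (overall magnification ≈ 0.072).

18.0 cm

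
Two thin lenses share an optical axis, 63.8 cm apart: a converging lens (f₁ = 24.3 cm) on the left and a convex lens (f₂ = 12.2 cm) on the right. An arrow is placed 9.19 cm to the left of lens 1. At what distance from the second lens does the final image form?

14.4 cm

Lens 1: 1/d_i1 = 1/f₁ − 1/d_o1 = 1/(24.3) − 1/(9.19) = -0.06766, so d_i1 = -14.78 cm.
The intermediate image is 14.78 cm to the left of lens 1 (virtual), which is 63.8 − (-14.78) = 78.58 cm to the left of lens 2, so d_o2 = +78.58 cm.
Lens 2: 1/d_i2 = 1/f₂ − 1/d_o2 = 1/(12.2) − 1/(78.58) = 0.06924, so d_i2 = 14.4 cm.
The final image is real, 14.4 cm to the right of lens 2 (overall magnification ≈ -0.30).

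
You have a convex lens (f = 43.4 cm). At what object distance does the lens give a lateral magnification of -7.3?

49.3 cm

m = −d_i/d_o ⇒ d_i = −m·d_o.
1/f = 1/d_o + 1/d_i = 1/d_o − 1/(m·d_o) = (1 − 1/m)/d_o, so d_o = f(1 − 1/m) = (43.40)(1 − 1/(-7.3)) = 49.3 cm.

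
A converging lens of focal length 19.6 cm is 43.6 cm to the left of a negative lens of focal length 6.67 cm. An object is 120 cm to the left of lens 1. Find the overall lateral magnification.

Lens 1: 1/d_i1 = 1/(19.6) − 1/(120) = 0.04269, so d_i1 = 23.43 cm; m₁ = −d_i1/d_o1 = -0.1953.
d_o2 = 43.6 − (23.43) = 20.17 cm.
f₂ = −6.67 cm (diverging).
Lens 2: 1/d_i2 = 1/(-6.67) − 1/(20.17) = -0.1995, so d_i2 = -5.012 cm; m₂ = −d_i2/d_o2 = +0.2485.
m = m₁·m₂ = (-0.1953)(+0.2485) = -0.0485.

m = -0.0485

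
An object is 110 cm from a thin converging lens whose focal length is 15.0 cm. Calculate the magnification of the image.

1/d_i = 1/f − 1/d_o = 1/(15.00) − 1/(110) = 0.05758, so d_i = 17.37 cm.
m = −d_i/d_o = −(17.37)/(110) = -0.158.
The image is real, inverted and reduced, on the far side of the lens.

m = -0.158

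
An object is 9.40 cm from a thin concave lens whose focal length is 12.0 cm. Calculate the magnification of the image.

For a concave lens, f = -12.0 cm.
1/d_i = 1/f − 1/d_o = 1/(-12.00) − 1/(9.40) = -0.1897, so d_i = -5.271 cm.
m = −d_i/d_o = −(-5.271)/(9.40) = +0.561.
The image is virtual, upright and reduced, on the same side as the object.

m = +0.561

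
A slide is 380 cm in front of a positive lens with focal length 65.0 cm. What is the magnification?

m = -0.206

1/d_i = 1/f − 1/d_o = 1/(65.00) − 1/(380) = 0.01275, so d_i = 78.41 cm.
m = −d_i/d_o = −(78.41)/(380) = -0.206.
The image is real, inverted and reduced, on the far side of the lens.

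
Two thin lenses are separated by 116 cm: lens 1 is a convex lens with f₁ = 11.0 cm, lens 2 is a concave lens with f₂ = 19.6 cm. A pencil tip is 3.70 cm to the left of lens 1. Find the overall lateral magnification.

m = +0.209

Lens 1: 1/d_i1 = 1/(11.0) − 1/(3.70) = -0.1794, so d_i1 = -5.575 cm; m₁ = −d_i1/d_o1 = +1.507.
d_o2 = 116 − (-5.575) = 121.6 cm.
f₂ = −19.6 cm (diverging).
Lens 2: 1/d_i2 = 1/(-19.6) − 1/(121.6) = -0.05924, so d_i2 = -16.88 cm; m₂ = −d_i2/d_o2 = +0.1388.
m = m₁·m₂ = (+1.507)(+0.1388) = +0.209.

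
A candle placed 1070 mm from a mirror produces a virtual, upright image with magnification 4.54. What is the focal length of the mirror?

m = −d_i/d_o ⇒ d_i = −m·d_o = −(+4.54)·(1070) = -4858 mm.
1/f = 1/d_o + 1/d_i = 1/(1070) + 1/(-4858) = 0.0007287, so f = 1370 mm.
Since f is positive, the mirror is concave.

f = 1370 mm (concave)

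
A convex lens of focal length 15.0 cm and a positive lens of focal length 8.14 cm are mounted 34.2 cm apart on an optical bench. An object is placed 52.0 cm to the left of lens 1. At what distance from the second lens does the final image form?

Lens 1: 1/d_i1 = 1/f₁ − 1/d_o1 = 1/(15.0) − 1/(52.0) = 0.04744, so d_i1 = 21.08 cm.
The intermediate image is 21.08 cm to the right of lens 1, which is 34.2 − (21.08) = 13.12 cm to the left of lens 2, so d_o2 = +13.12 cm.
Lens 2: 1/d_i2 = 1/f₂ − 1/d_o2 = 1/(8.14) − 1/(13.12) = 0.04663, so d_i2 = 21.4 cm.
The final image is real, 21.4 cm to the right of lens 2 (overall magnification ≈ 0.66).

21.4 cm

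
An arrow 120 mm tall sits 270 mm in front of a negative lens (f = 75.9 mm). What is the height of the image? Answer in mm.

For a negative lens, f = -75.9 mm.
1/d_i = 1/f − 1/d_o = 1/(-75.90) − 1/(270) = -0.01688, so d_i = -59.25 mm.
m = −d_i/d_o = +0.2194.
|h_i| = |m|·h_o = 0.2194 × 120 = 26.3 mm. The image is virtual, upright and reduced, on the same side as the object.

26.3 mm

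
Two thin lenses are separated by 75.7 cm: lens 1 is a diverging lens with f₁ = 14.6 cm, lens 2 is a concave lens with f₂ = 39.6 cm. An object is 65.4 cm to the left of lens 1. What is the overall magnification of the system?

f₁ = −14.6 cm (diverging).
Lens 1: 1/d_i1 = 1/(-14.6) − 1/(65.4) = -0.08378, so d_i1 = -11.94 cm; m₁ = −d_i1/d_o1 = +0.1826.
d_o2 = 75.7 − (-11.94) = 87.64 cm.
f₂ = −39.6 cm (diverging).
Lens 2: 1/d_i2 = 1/(-39.6) − 1/(87.64) = -0.03666, so d_i2 = -27.28 cm; m₂ = −d_i2/d_o2 = +0.3112.
m = m₁·m₂ = (+0.1826)(+0.3112) = +0.0568.

m = +0.0568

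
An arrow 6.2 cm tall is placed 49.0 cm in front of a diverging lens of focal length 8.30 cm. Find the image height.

0.898 cm

For a diverging lens, f = -8.30 cm.
1/d_i = 1/f − 1/d_o = 1/(-8.300) − 1/(49.0) = -0.1409, so d_i = -7.098 cm.
m = −d_i/d_o = +0.1449.
|h_i| = |m|·h_o = 0.1449 × 6.2 = 0.898 cm. The image is virtual, upright and reduced, on the same side as the object.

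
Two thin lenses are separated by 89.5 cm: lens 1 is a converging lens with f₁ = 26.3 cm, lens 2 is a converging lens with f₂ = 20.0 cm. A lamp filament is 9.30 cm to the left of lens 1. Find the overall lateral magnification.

m = -0.369

Lens 1: 1/d_i1 = 1/(26.3) − 1/(9.30) = -0.06950, so d_i1 = -14.39 cm; m₁ = −d_i1/d_o1 = +1.547.
d_o2 = 89.5 − (-14.39) = 103.9 cm.
Lens 2: 1/d_i2 = 1/(20.0) − 1/(103.9) = 0.04038, so d_i2 = 24.77 cm; m₂ = −d_i2/d_o2 = -0.2384.
m = m₁·m₂ = (+1.547)(-0.2384) = -0.369.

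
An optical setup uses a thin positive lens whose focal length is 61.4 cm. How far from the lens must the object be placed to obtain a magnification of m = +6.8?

52.4 cm

m = −d_i/d_o ⇒ d_i = −m·d_o.
1/f = 1/d_o + 1/d_i = 1/d_o − 1/(m·d_o) = (1 − 1/m)/d_o, so d_o = f(1 − 1/m) = (61.40)(1 − 1/(+6.8)) = 52.4 cm.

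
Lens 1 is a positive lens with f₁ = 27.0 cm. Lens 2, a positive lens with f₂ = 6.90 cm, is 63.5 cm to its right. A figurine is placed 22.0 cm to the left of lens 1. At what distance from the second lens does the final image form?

7.17 cm

Lens 1: 1/d_i1 = 1/f₁ − 1/d_o1 = 1/(27.0) − 1/(22.0) = -0.008418, so d_i1 = -118.8 cm.
The intermediate image is 118.8 cm to the left of lens 1 (virtual), which is 63.5 − (-118.8) = 182.3 cm to the left of lens 2, so d_o2 = +182.3 cm.
Lens 2: 1/d_i2 = 1/f₂ − 1/d_o2 = 1/(6.90) − 1/(182.3) = 0.1394, so d_i2 = 7.17 cm.
The final image is real, 7.17 cm to the right of lens 2 (overall magnification ≈ -0.21).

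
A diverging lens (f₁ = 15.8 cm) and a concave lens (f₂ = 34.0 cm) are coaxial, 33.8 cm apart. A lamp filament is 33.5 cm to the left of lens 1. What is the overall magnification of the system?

f₁ = −15.8 cm (diverging).
Lens 1: 1/d_i1 = 1/(-15.8) − 1/(33.5) = -0.09314, so d_i1 = -10.74 cm; m₁ = −d_i1/d_o1 = +0.3206.
d_o2 = 33.8 − (-10.74) = 44.54 cm.
f₂ = −34.0 cm (diverging).
Lens 2: 1/d_i2 = 1/(-34.0) − 1/(44.54) = -0.05186, so d_i2 = -19.28 cm; m₂ = −d_i2/d_o2 = +0.4329.
m = m₁·m₂ = (+0.3206)(+0.4329) = +0.139.

m = +0.139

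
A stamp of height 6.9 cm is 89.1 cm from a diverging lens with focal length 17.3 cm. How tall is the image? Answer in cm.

For a diverging lens, f = -17.3 cm.
1/d_i = 1/f − 1/d_o = 1/(-17.30) − 1/(89.1) = -0.06903, so d_i = -14.49 cm.
m = −d_i/d_o = +0.1626.
|h_i| = |m|·h_o = 0.1626 × 6.9 = 1.12 cm. The image is virtual, upright and reduced, on the same side as the object.

1.12 cm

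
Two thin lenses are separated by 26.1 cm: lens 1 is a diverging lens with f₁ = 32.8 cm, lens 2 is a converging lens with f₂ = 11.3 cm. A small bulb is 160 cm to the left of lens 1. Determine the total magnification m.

m = -0.0457

f₁ = −32.8 cm (diverging).
Lens 1: 1/d_i1 = 1/(-32.8) − 1/(160) = -0.03674, so d_i1 = -27.22 cm; m₁ = −d_i1/d_o1 = +0.1701.
d_o2 = 26.1 − (-27.22) = 53.32 cm.
Lens 2: 1/d_i2 = 1/(11.3) − 1/(53.32) = 0.06974, so d_i2 = 14.34 cm; m₂ = −d_i2/d_o2 = -0.2689.
m = m₁·m₂ = (+0.1701)(-0.2689) = -0.0457.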